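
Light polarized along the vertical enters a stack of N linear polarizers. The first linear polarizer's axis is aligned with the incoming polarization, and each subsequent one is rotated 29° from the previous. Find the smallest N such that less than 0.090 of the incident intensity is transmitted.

N = 10

First polarizer is aligned with the polarization: full transmission.
Each further stage multiplies by cos²(29°) = 0.765.
After N polarizers: T = 0.765^(N−1). Require T < 0.090 ⇒ N−1 > ln(0.090)/ln(0.765) = 8.99, so N−1 ≥ 9 and N = 10.
Check: N=10 gives T = 0.08969 < 0.090; N=9 gives T = 0.1172.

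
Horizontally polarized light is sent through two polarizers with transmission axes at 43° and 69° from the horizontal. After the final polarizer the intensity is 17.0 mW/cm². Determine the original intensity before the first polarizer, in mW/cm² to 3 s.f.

I₀ ≈ 39.3 mW/cm²

I₁ = I₀ cos²(43° − 0°) = I₀ cos²(43°) = 0.5349 I₀.
I₂ = I₁ cos²(69° − 43°) = 0.5349 I₀ · cos²(26°) = 0.4321 I₀.
So 17.0 mW/cm² = 0.4321 I₀, giving I₀ = 17.0/0.4321 = 39.34 mW/cm².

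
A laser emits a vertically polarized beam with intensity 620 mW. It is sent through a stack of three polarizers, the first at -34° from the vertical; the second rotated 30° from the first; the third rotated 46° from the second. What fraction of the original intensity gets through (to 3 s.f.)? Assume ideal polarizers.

I/I₀ ≈ 0.249

I₁ = 620 mW · cos²(34°) = 426.1 mW.
I₂ = I₁ · cos²(30°) = 426.1 · 0.75 = 319.6 mW.
I₃ = I₂ · cos²(46°) = 319.6 · 0.4826 = 154.2 mW.
Transmitted fraction = 0.2487.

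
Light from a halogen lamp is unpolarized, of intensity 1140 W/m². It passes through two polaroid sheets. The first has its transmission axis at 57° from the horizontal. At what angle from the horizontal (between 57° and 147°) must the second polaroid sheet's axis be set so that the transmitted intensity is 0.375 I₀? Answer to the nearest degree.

Unpolarized light through the first polarizer → I₁ = ½ I₀, now polarized at 57°.
Need I₂/I₀ = 0.375, so cos²(θ − 57°) = 0.375 / 0.5 = 0.75.
θ − 57° = arccos(√0.75) = 30.0°, giving θ ≈ 57 + 30.0 = 87.0°.

θ ≈ 87°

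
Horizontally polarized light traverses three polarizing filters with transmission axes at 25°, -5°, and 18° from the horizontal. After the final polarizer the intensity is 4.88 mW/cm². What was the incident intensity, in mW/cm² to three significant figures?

I₁ = I₀ cos²(25° − 0°) = I₀ cos²(25°) = 0.8214 I₀.
I₂ = I₁ cos²(-5° − 25°) = 0.8214 I₀ · cos²(30°) = 0.616 I₀.
I₃ = I₂ cos²(18° + 5°) = 0.616 I₀ · cos²(23°) = 0.522 I₀.
So 4.88 mW/cm² = 0.522 I₀, giving I₀ = 4.88/0.522 = 9.349 mW/cm².

I₀ ≈ 9.35 mW/cm²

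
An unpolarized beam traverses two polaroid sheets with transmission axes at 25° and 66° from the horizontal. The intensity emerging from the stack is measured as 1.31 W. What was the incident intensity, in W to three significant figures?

Unpolarized light through the first polarizer → I₁ = ½ I₀, now polarized at 25°.
I₂ = I₁ cos²(66° − 25°) = 0.5 I₀ · cos²(41°) = 0.2848 I₀.
So 1.31 W = 0.2848 I₀, giving I₀ = 1.31/0.2848 = 4.6 W.

I₀ ≈ 4.60 W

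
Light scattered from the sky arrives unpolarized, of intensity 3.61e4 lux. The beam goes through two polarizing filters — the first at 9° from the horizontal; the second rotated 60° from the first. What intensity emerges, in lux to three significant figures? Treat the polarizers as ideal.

I ≈ 4510 lux

Unpolarized light through the first polarizer → I₁ = 3.61e4 lux/2 = 1.805e+04 lux, polarized at 9°.
I₂ = I₁ · cos²(60°) = 1.805e+04 · 0.25 = 4513 lux.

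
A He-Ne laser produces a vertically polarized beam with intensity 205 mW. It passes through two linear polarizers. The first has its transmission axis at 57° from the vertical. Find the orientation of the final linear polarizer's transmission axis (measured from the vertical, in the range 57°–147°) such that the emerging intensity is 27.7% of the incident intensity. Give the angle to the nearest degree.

θ ≈ 72°

By Malus's law, I₁ = I₀ cos²(57° − 0°) = I₀ cos²(57°) = 0.2966 I₀.
Need I₂/I₀ = 0.277, so cos²(θ − 57°) = 0.277 / 0.2966 = 0.9338.
θ − 57° = arccos(√0.9338) = 14.9°, giving θ ≈ 57 + 14.9 = 71.9°.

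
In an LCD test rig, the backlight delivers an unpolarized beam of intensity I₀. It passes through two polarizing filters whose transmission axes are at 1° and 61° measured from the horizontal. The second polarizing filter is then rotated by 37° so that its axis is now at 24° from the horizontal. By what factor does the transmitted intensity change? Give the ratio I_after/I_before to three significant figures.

Before rotation:
Unpolarized light through the first polarizer → I₁ = ½ I₀, now polarized at 1°.
I₂ = I₁ cos²(61° − 1°) = 0.5 I₀ · cos²(60°) = 0.125 I₀.
After rotation:
Unpolarized light through the first polarizer → I₁ = ½ I₀, now polarized at 1°.
I₂ = I₁ cos²(24° − 1°) = 0.5 I₀ · cos²(23°) = 0.4237 I₀.
Ratio = 0.4237 / 0.125 = 3.389.

I_new/I_old ≈ 3.39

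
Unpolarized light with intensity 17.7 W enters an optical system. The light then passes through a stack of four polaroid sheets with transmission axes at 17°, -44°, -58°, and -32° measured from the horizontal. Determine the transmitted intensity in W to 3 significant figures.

I ≈ 1.58 W

Unpolarized light through the first polarizer → I₁ = 17.7 W/2 = 8.85 W, polarized at 17°.
I₂ = I₁ · cos²(61°) = 8.85 · 0.235 = 2.08 W.
I₃ = I₂ · cos²(14°) = 2.08 · 0.9415 = 1.958 W.
I₄ = I₃ · cos²(26°) = 1.958 · 0.8078 = 1.582 W.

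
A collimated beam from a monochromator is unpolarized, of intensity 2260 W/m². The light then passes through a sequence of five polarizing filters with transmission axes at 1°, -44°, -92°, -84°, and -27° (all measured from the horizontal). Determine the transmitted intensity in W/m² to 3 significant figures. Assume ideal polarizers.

Unpolarized light through the first polarizer → I₁ = 2260 W/m²/2 = 1130 W/m², polarized at 1°.
I₂ = I₁ · cos²(45°) = 1130 · 0.5 = 565 W/m².
I₃ = I₂ · cos²(48°) = 565 · 0.4477 = 253 W/m².
I₄ = I₃ · cos²(8°) = 253 · 0.9806 = 248.1 W/m².
I₅ = I₄ · cos²(57°) = 248.1 · 0.2966 = 73.59 W/m².

I ≈ 73.6 W/m²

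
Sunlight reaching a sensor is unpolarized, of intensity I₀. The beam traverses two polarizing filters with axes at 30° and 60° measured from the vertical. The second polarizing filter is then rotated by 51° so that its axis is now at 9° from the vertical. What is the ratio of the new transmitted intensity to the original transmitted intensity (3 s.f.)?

I_new/I_old ≈ 1.16

Before rotation:
Unpolarized light through the first polarizer → I₁ = ½ I₀, now polarized at 30°.
I₂ = I₁ cos²(60° − 30°) = 0.5 I₀ · cos²(30°) = 0.375 I₀.
After rotation:
Unpolarized light through the first polarizer → I₁ = ½ I₀, now polarized at 30°.
I₂ = I₁ cos²(9° − 30°) = 0.5 I₀ · cos²(21°) = 0.4358 I₀.
Ratio = 0.4358 / 0.375 = 1.162.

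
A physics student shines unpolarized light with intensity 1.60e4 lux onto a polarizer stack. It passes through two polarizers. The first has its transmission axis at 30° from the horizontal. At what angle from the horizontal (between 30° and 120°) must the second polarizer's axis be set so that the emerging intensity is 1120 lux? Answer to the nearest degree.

θ ≈ 98°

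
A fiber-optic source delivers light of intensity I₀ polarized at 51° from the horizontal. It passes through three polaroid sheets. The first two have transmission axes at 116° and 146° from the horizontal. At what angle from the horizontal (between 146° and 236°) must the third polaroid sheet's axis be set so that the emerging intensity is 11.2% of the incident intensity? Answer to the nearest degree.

I₁ = I₀ cos²(116° − 51°) = I₀ cos²(65°) = 0.1786 I₀.
I₂ = I₁ cos²(146° − 116°) = 0.1786 I₀ · cos²(30°) = 0.134 I₀.
Need I₃/I₀ = 0.112, so cos²(θ − 146°) = 0.112 / 0.134 = 0.8361.
θ − 146° = arccos(√0.8361) = 23.9°, giving θ ≈ 146 + 23.9 = 169.9°.

θ ≈ 170°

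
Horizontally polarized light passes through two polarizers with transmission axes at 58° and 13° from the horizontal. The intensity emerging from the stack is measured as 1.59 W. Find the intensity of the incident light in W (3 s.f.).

I₁ = I₀ cos²(58° − 0°) = I₀ cos²(58°) = 0.2808 I₀.
I₂ = I₁ cos²(13° − 58°) = 0.2808 I₀ · cos²(45°) = 0.1404 I₀.
So 1.59 W = 0.1404 I₀, giving I₀ = 1.59/0.1404 = 11.32 W.

I₀ ≈ 11.3 W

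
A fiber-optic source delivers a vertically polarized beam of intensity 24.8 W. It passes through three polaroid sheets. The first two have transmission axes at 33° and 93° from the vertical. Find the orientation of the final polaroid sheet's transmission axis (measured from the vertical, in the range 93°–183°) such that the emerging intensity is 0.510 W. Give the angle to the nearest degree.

θ ≈ 163°

I₁ = I₀ cos²(33° − 0°) = I₀ cos²(33°) = 0.7034 I₀.
I₂ = I₁ cos²(93° − 33°) = 0.7034 I₀ · cos²(60°) = 0.1758 I₀.
Target fraction: 0.510 / 24.8 W = 0.02056 of I₀.
Need I₃/I₀ = 0.02056, so cos²(θ − 93°) = 0.02056 / 0.1758 = 0.1169.
θ − 93° = arccos(√0.1169) = 70.0°, giving θ ≈ 93 + 70.0 = 163.0°.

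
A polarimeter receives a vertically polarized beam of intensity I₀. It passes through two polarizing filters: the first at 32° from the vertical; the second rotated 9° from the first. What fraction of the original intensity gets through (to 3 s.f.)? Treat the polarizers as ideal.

≈ 0.702 I₀

I₁ = I₀ cos²(32° − 0°) = I₀ cos²(32°) = 0.7192 I₀.
I₂ = I₁ cos²(9°) = 0.7192 · 0.9755 I₀ = 0.7016 I₀.
Transmitted fraction = 0.7016.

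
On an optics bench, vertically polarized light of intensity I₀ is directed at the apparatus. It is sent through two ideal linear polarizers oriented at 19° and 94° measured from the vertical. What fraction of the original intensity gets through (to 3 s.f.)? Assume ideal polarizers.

I₁ = I₀ cos²(19° − 0°) = I₀ cos²(19°) = 0.894 I₀.
I₂ = I₁ cos²(94° − 19°) = 0.894 I₀ · cos²(75°) = 0.05989 I₀.
Transmitted fraction = 0.05989.

≈ 0.0599 I₀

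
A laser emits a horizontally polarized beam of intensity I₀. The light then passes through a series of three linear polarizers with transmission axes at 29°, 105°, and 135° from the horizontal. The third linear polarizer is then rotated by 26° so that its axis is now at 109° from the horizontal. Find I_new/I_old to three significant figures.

I_new/I_old ≈ 1.33

Before rotation:
I₁ = I₀ cos²(29° − 0°) = I₀ cos²(29°) = 0.765 I₀.
I₂ = I₁ cos²(105° − 29°) = 0.765 I₀ · cos²(76°) = 0.04477 I₀.
I₃ = I₂ cos²(135° − 105°) = 0.04477 I₀ · cos²(30°) = 0.03358 I₀.
After rotation:
I₁ = I₀ cos²(29° − 0°) = I₀ cos²(29°) = 0.765 I₀.
I₂ = I₁ cos²(105° − 29°) = 0.765 I₀ · cos²(76°) = 0.04477 I₀.
I₃ = I₂ cos²(109° − 105°) = 0.04477 I₀ · cos²(4°) = 0.04455 I₀.
Ratio = 0.04455 / 0.03358 = 1.327.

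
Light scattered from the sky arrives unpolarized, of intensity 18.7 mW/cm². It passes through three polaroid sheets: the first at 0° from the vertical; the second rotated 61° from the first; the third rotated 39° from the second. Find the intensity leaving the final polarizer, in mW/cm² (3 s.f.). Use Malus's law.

Unpolarized light through the first polarizer → I₁ = 18.7 mW/cm²/2 = 9.35 mW/cm², polarized at 0°.
I₂ = I₁ · cos²(61°) = 9.35 · 0.235 = 2.198 mW/cm².
I₃ = I₂ · cos²(39°) = 2.198 · 0.604 = 1.327 mW/cm².

I ≈ 1.33 mW/cm²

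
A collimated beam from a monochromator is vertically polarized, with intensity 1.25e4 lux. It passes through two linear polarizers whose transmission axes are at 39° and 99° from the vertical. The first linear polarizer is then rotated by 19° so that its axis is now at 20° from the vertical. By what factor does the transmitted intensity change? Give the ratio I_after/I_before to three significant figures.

I_new/I_old ≈ 0.213

Before rotation:
I₁ = I₀ cos²(39° − 0°) = I₀ cos²(39°) = 0.604 I₀.
I₂ = I₁ cos²(99° − 39°) = 0.604 I₀ · cos²(60°) = 0.151 I₀.
After rotation:
I₁ = I₀ cos²(20° − 0°) = I₀ cos²(20°) = 0.883 I₀.
I₂ = I₁ cos²(99° − 20°) = 0.883 I₀ · cos²(79°) = 0.03215 I₀.
Ratio = 0.03215 / 0.151 = 0.2129.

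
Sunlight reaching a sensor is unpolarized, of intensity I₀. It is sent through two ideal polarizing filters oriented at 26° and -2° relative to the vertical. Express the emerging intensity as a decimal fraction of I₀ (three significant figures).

Unpolarized light through the first polarizer → I₁ = ½ I₀, now polarized at 26°.
I₂ = I₁ cos²(-2° − 26°) = 0.5 I₀ · cos²(28°) = 0.3898 I₀.
Transmitted fraction = 0.3898.

≈ 0.390 I₀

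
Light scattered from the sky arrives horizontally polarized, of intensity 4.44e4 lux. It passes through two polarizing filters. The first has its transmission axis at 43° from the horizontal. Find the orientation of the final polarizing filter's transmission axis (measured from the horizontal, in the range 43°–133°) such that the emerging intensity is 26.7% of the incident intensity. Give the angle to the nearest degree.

θ ≈ 88°

I₁ = I₀ cos²(43° − 0°) = I₀ cos²(43°) = 0.5349 I₀.
Need I₂/I₀ = 0.267, so cos²(θ − 43°) = 0.267 / 0.5349 = 0.4992.
θ − 43° = arccos(√0.4992) = 45.0°, giving θ ≈ 43 + 45.0 = 88.0°.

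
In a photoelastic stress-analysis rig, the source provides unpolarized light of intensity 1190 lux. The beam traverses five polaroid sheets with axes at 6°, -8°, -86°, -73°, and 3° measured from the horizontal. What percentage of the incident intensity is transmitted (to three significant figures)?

Unpolarized light through the first polarizer → I₁ = 1190 lux/2 = 595 lux, polarized at 6°.
I₂ = I₁ · cos²(14°) = 595 · 0.9415 = 560.2 lux.
I₃ = I₂ · cos²(78°) = 560.2 · 0.04323 = 24.21 lux.
I₄ = I₃ · cos²(13°) = 24.21 · 0.9494 = 22.99 lux.
I₅ = I₄ · cos²(76°) = 22.99 · 0.05853 = 1.345 lux.
That is 0.1131% of the incident intensity.

≈ 0.113%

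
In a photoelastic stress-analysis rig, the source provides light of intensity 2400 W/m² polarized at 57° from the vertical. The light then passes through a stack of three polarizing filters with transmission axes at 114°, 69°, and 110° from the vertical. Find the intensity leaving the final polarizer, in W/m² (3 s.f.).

By Malus's law, I₁ = 2400 W/m² · cos²(57°) = 711.9 W/m².
I₂ = I₁ · cos²(45°) = 711.9 · 0.5 = 356 W/m².
I₃ = I₂ · cos²(41°) = 356 · 0.5696 = 202.7 W/m².

I ≈ 203 W/m²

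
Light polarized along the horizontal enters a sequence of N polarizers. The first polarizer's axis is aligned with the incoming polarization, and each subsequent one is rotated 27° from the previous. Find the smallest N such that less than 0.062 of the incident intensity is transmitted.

First polarizer is aligned with the polarization: full transmission.
Each further stage multiplies by cos²(27°) = 0.7939.
After N polarizers: T = 0.7939^(N−1). Require T < 0.062 ⇒ N−1 > ln(0.062)/ln(0.7939) = 12.05, so N−1 ≥ 13 and N = 14.
Check: N=14 gives T = 0.04976 < 0.062; N=13 gives T = 0.06268.

N = 14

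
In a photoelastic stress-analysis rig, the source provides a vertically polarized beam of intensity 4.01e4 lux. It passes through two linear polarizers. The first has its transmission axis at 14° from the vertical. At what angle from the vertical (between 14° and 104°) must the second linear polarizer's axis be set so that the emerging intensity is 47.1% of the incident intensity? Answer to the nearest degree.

By Malus's law, I₁ = I₀ cos²(14° − 0°) = I₀ cos²(14°) = 0.9415 I₀.
Need I₂/I₀ = 0.471, so cos²(θ − 14°) = 0.471 / 0.9415 = 0.5003.
θ − 14° = arccos(√0.5003) = 45.0°, giving θ ≈ 14 + 45.0 = 59.0°.

θ ≈ 59°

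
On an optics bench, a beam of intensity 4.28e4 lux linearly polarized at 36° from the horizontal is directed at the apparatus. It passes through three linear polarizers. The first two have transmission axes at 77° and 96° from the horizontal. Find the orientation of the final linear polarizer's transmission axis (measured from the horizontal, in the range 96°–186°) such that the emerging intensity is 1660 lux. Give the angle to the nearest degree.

By Malus's law, I₁ = I₀ cos²(77° − 36°) = I₀ cos²(41°) = 0.5696 I₀.
I₂ = I₁ cos²(96° − 77°) = 0.5696 I₀ · cos²(19°) = 0.5092 I₀.
Target fraction: 1660 / 4.28e4 lux = 0.03879 of I₀.
Need I₃/I₀ = 0.03879, so cos²(θ − 96°) = 0.03879 / 0.5092 = 0.07617.
θ − 96° = arccos(√0.07617) = 74.0°, giving θ ≈ 96 + 74.0 = 170.0°.

θ ≈ 170°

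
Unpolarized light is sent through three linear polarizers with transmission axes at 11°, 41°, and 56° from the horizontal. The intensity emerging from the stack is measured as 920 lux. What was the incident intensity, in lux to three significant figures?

Unpolarized light through the first polarizer → I₁ = ½ I₀, now polarized at 11°.
I₂ = I₁ cos²(41° − 11°) = 0.5 I₀ · cos²(30°) = 0.375 I₀.
I₃ = I₂ cos²(56° − 41°) = 0.375 I₀ · cos²(15°) = 0.3499 I₀.
So 920 lux = 0.3499 I₀, giving I₀ = 920/0.3499 = 2629 lux.

I₀ ≈ 2630 lux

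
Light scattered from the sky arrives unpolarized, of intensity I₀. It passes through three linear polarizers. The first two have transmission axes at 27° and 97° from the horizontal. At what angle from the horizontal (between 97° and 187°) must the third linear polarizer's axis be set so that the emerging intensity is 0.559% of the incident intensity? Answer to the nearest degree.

θ ≈ 169°

Unpolarized light through the first polarizer → I₁ = ½ I₀, now polarized at 27°.
I₂ = I₁ cos²(97° − 27°) = 0.5 I₀ · cos²(70°) = 0.05849 I₀.
Need I₃/I₀ = 0.00559, so cos²(θ − 97°) = 0.00559 / 0.05849 = 0.09557.
θ − 97° = arccos(√0.09557) = 72.0°, giving θ ≈ 97 + 72.0 = 169.0°.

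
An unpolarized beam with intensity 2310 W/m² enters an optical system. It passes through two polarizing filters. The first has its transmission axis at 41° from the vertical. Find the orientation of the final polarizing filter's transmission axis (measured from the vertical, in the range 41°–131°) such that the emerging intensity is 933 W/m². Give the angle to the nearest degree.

θ ≈ 67°

Unpolarized light through the first polarizer → I₁ = ½ I₀, now polarized at 41°.
Target fraction: 933 / 2310 W/m² = 0.4039 of I₀.
Need I₂/I₀ = 0.4039, so cos²(θ − 41°) = 0.4039 / 0.5 = 0.8078.
θ − 41° = arccos(√0.8078) = 26.0°, giving θ ≈ 41 + 26.0 = 67.0°.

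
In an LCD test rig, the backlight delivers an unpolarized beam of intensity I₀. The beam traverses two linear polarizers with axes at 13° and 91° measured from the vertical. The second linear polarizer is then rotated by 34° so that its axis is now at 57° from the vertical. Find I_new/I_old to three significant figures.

I_new/I_old ≈ 12.0

Before rotation:
Unpolarized light through the first polarizer → I₁ = ½ I₀, now polarized at 13°.
I₂ = I₁ cos²(91° − 13°) = 0.5 I₀ · cos²(78°) = 0.02161 I₀.
After rotation:
Unpolarized light through the first polarizer → I₁ = ½ I₀, now polarized at 13°.
I₂ = I₁ cos²(57° − 13°) = 0.5 I₀ · cos²(44°) = 0.2587 I₀.
Ratio = 0.2587 / 0.02161 = 11.97.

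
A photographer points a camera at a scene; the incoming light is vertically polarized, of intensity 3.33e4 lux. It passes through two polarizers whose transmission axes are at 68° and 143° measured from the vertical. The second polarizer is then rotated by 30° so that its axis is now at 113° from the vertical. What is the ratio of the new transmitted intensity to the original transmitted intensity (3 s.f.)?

Before rotation:
I₁ = I₀ cos²(68° − 0°) = I₀ cos²(68°) = 0.1403 I₀.
I₂ = I₁ cos²(143° − 68°) = 0.1403 I₀ · cos²(75°) = 0.0094 I₀.
After rotation:
I₁ = I₀ cos²(68° − 0°) = I₀ cos²(68°) = 0.1403 I₀.
I₂ = I₁ cos²(113° − 68°) = 0.1403 I₀ · cos²(45°) = 0.07017 I₀.
Ratio = 0.07017 / 0.0094 = 7.464.

I_new/I_old ≈ 7.46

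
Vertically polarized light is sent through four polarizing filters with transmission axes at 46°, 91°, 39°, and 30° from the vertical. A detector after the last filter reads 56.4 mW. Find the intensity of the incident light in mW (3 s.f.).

I₀ ≈ 632 mW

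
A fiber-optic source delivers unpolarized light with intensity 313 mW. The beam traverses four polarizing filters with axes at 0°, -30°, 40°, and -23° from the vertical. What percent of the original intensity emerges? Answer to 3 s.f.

≈ 0.904%

Unpolarized light through the first polarizer → I₁ = 313 mW/2 = 156.5 mW, polarized at 0°.
I₂ = I₁ · cos²(30°) = 156.5 · 0.75 = 117.4 mW.
I₃ = I₂ · cos²(70°) = 117.4 · 0.117 = 13.73 mW.
I₄ = I₃ · cos²(63°) = 13.73 · 0.2061 = 2.83 mW.
That is 0.9041% of the incident intensity.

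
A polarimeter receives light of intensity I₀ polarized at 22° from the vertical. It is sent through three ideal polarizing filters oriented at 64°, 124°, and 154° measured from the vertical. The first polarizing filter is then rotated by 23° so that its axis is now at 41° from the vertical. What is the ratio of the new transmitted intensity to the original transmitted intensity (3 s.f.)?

Before rotation:
I₁ = I₀ cos²(64° − 22°) = I₀ cos²(42°) = 0.5523 I₀.
I₂ = I₁ cos²(124° − 64°) = 0.5523 I₀ · cos²(60°) = 0.1381 I₀.
I₃ = I₂ cos²(154° − 124°) = 0.1381 I₀ · cos²(30°) = 0.1035 I₀.
After rotation:
I₁ = I₀ cos²(41° − 22°) = I₀ cos²(19°) = 0.894 I₀.
I₂ = I₁ cos²(124° − 41°) = 0.894 I₀ · cos²(83°) = 0.01328 I₀.
I₃ = I₂ cos²(154° − 124°) = 0.01328 I₀ · cos²(30°) = 0.009958 I₀.
Ratio = 0.009958 / 0.1035 = 0.09617.

I_new/I_old ≈ 0.0962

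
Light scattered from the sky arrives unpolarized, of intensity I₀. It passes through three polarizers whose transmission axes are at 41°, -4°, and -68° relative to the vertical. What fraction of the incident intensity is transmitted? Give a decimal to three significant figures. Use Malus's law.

Unpolarized light through the first polarizer → I₁ = ½ I₀, now polarized at 41°.
I₂ = I₁ cos²(-4° − 41°) = 0.5 I₀ · cos²(45°) = 0.25 I₀.
I₃ = I₂ cos²(-68° + 4°) = 0.25 I₀ · cos²(64°) = 0.04804 I₀.
Transmitted fraction = 0.04804.

≈ 0.0480 I₀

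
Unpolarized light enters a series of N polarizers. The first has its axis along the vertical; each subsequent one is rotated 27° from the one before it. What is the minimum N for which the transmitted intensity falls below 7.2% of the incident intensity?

N = 10

First polarizer halves the unpolarized light: factor 1/2.
Each further stage multiplies by cos²(27°) = 0.7939.
After N polarizers: T = 0.5·0.7939^(N−1). Require T < 0.072 ⇒ N−1 > ln(0.072/0.5)/ln(0.7939) = 8.40, so N−1 ≥ 9 and N = 10.
Check: N=10 gives T = 0.06264 < 0.072; N=9 gives T = 0.0789.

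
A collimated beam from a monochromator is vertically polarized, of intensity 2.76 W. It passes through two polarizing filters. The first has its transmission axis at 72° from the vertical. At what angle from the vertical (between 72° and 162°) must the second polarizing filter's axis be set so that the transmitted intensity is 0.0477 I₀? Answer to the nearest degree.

θ ≈ 117°

I₁ = I₀ cos²(72° − 0°) = I₀ cos²(72°) = 0.09549 I₀.
Need I₂/I₀ = 0.0477, so cos²(θ − 72°) = 0.0477 / 0.09549 = 0.4995.
θ − 72° = arccos(√0.4995) = 45.0°, giving θ ≈ 72 + 45.0 = 117.0°.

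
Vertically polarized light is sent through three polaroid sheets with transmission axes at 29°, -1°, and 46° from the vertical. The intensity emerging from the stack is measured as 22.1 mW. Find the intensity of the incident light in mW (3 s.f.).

I₀ ≈ 82.8 mW

I₁ = I₀ cos²(29° − 0°) = I₀ cos²(29°) = 0.765 I₀.
I₂ = I₁ cos²(-1° − 29°) = 0.765 I₀ · cos²(30°) = 0.5737 I₀.
I₃ = I₂ cos²(46° + 1°) = 0.5737 I₀ · cos²(47°) = 0.2668 I₀.
So 22.1 mW = 0.2668 I₀, giving I₀ = 22.1/0.2668 = 82.82 mW.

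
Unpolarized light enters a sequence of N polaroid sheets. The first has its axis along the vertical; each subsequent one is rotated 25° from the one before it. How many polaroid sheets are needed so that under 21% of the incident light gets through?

N = 6

First polarizer halves the unpolarized light: factor 1/2.
Each further stage multiplies by cos²(25°) = 0.8214.
After N polarizers: T = 0.5·0.8214^(N−1). Require T < 0.21 ⇒ N−1 > ln(0.21/0.5)/ln(0.8214) = 4.41, so N−1 ≥ 5 and N = 6.
Check: N=6 gives T = 0.187 < 0.21; N=5 gives T = 0.2276.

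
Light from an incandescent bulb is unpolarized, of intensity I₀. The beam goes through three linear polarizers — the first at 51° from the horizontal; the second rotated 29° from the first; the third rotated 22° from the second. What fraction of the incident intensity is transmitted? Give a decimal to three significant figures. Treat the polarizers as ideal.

≈ 0.329 I₀

Unpolarized light through the first polarizer → I₁ = ½ I₀, now polarized at 51°.
I₂ = I₁ cos²(29°) = 0.5 · 0.765 I₀ = 0.3825 I₀.
I₃ = I₂ cos²(22°) = 0.3825 · 0.8597 I₀ = 0.3288 I₀.
Transmitted fraction = 0.3288.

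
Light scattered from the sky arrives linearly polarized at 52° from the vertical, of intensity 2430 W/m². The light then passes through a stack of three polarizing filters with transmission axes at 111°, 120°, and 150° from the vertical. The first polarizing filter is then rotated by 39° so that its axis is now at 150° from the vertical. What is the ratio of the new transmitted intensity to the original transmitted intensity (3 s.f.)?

I_new/I_old ≈ 0.0561

Before rotation:
I₁ = I₀ cos²(111° − 52°) = I₀ cos²(59°) = 0.2653 I₀.
I₂ = I₁ cos²(120° − 111°) = 0.2653 I₀ · cos²(9°) = 0.2588 I₀.
I₃ = I₂ cos²(150° − 120°) = 0.2588 I₀ · cos²(30°) = 0.1941 I₀.
After rotation:
I₁ = I₀ cos²(150° − 52°) = I₀ cos²(82°) = 0.01937 I₀.
I₂ = I₁ cos²(120° − 150°) = 0.01937 I₀ · cos²(30°) = 0.01453 I₀.
I₃ = I₂ cos²(150° − 120°) = 0.01453 I₀ · cos²(30°) = 0.0109 I₀.
Ratio = 0.0109 / 0.1941 = 0.05614.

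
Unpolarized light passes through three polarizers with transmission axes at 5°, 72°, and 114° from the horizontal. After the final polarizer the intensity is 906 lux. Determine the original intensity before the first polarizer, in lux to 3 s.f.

Unpolarized light through the first polarizer → I₁ = ½ I₀, now polarized at 5°.
I₂ = I₁ cos²(72° − 5°) = 0.5 I₀ · cos²(67°) = 0.07634 I₀.
I₃ = I₂ cos²(114° − 72°) = 0.07634 I₀ · cos²(42°) = 0.04216 I₀.
So 906 lux = 0.04216 I₀, giving I₀ = 906/0.04216 = 2.149e+04 lux.

I₀ ≈ 2.15e4 lux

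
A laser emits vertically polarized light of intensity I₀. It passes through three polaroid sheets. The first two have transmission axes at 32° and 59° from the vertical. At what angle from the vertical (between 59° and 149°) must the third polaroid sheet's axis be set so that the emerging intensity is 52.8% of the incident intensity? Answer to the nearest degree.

By Malus's law, I₁ = I₀ cos²(32° − 0°) = I₀ cos²(32°) = 0.7192 I₀.
I₂ = I₁ cos²(59° − 32°) = 0.7192 I₀ · cos²(27°) = 0.571 I₀.
Need I₃/I₀ = 0.528, so cos²(θ − 59°) = 0.528 / 0.571 = 0.9248.
θ − 59° = arccos(√0.9248) = 15.9°, giving θ ≈ 59 + 15.9 = 74.9°.

θ ≈ 75°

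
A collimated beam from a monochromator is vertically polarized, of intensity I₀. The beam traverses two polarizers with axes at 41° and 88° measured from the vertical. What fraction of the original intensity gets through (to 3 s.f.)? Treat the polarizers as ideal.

≈ 0.265 I₀

By Malus's law, I₁ = I₀ cos²(41° − 0°) = I₀ cos²(41°) = 0.5696 I₀.
I₂ = I₁ cos²(88° − 41°) = 0.5696 I₀ · cos²(47°) = 0.2649 I₀.
Transmitted fraction = 0.2649.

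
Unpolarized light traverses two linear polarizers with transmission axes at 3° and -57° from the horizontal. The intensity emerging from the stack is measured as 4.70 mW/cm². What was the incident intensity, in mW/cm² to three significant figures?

I₀ ≈ 37.6 mW/cm²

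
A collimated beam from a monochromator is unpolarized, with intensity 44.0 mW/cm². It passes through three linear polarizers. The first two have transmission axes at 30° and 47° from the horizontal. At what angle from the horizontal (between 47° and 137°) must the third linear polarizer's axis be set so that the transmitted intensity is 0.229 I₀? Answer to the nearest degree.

θ ≈ 92°

Unpolarized light through the first polarizer → I₁ = ½ I₀, now polarized at 30°.
I₂ = I₁ cos²(47° − 30°) = 0.5 I₀ · cos²(17°) = 0.4573 I₀.
Need I₃/I₀ = 0.229, so cos²(θ − 47°) = 0.229 / 0.4573 = 0.5008.
θ − 47° = arccos(√0.5008) = 45.0°, giving θ ≈ 47 + 45.0 = 92.0°.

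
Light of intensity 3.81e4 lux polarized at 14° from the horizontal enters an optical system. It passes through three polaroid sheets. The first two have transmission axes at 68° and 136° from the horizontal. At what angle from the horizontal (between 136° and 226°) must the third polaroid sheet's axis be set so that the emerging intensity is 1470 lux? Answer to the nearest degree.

I₁ = I₀ cos²(68° − 14°) = I₀ cos²(54°) = 0.3455 I₀.
I₂ = I₁ cos²(136° − 68°) = 0.3455 I₀ · cos²(68°) = 0.04848 I₀.
Target fraction: 1470 / 3.81e4 lux = 0.03858 of I₀.
Need I₃/I₀ = 0.03858, so cos²(θ − 136°) = 0.03858 / 0.04848 = 0.7958.
θ − 136° = arccos(√0.7958) = 26.9°, giving θ ≈ 136 + 26.9 = 162.9°.

θ ≈ 163°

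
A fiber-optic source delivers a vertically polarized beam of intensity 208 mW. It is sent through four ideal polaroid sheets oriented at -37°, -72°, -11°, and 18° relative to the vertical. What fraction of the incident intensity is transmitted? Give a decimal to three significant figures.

By Malus's law, I₁ = 208 mW · cos²(37°) = 132.7 mW.
I₂ = I₁ · cos²(35°) = 132.7 · 0.671 = 89.02 mW.
I₃ = I₂ · cos²(61°) = 89.02 · 0.235 = 20.92 mW.
I₄ = I₃ · cos²(29°) = 20.92 · 0.765 = 16.01 mW.
Transmitted fraction = 0.07695.

I/I₀ ≈ 0.0769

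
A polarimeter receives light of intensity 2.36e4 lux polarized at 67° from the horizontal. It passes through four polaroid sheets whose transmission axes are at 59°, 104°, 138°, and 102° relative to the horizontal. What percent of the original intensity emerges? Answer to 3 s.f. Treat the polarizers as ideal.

I₁ = 2.36e4 lux · cos²(8°) = 2.314e+04 lux.
I₂ = I₁ · cos²(45°) = 2.314e+04 · 0.5 = 1.157e+04 lux.
I₃ = I₂ · cos²(34°) = 1.157e+04 · 0.6873 = 7953 lux.
I₄ = I₃ · cos²(36°) = 7953 · 0.6545 = 5205 lux.
That is 22.06% of the incident intensity.

≈ 22.1%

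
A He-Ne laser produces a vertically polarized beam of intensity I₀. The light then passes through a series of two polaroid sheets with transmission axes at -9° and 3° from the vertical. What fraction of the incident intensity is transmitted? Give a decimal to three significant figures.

≈ 0.933 I₀

I₁ = I₀ cos²(-9° − 0°) = I₀ cos²(9°) = 0.9755 I₀.
I₂ = I₁ cos²(3° + 9°) = 0.9755 I₀ · cos²(12°) = 0.9334 I₀.
Transmitted fraction = 0.9334.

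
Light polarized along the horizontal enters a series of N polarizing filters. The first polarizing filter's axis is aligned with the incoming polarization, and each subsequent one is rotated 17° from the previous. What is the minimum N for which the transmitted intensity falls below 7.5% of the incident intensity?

N = 30

First polarizer is aligned with the polarization: full transmission.
Each further stage multiplies by cos²(17°) = 0.9145.
After N polarizers: T = 0.9145^(N−1). Require T < 0.075 ⇒ N−1 > ln(0.075)/ln(0.9145) = 28.99, so N−1 ≥ 29 and N = 30.
Check: N=30 gives T = 0.07492 < 0.075; N=29 gives T = 0.08192.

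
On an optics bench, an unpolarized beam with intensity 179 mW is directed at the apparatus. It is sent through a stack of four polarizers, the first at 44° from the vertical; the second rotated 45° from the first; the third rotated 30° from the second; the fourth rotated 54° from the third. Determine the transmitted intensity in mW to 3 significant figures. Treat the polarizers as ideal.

I ≈ 11.6 mW

Unpolarized light through the first polarizer → I₁ = 179 mW/2 = 89.5 mW, polarized at 44°.
I₂ = I₁ · cos²(45°) = 89.5 · 0.5 = 44.75 mW.
I₃ = I₂ · cos²(30°) = 44.75 · 0.75 = 33.56 mW.
I₄ = I₃ · cos²(54°) = 33.56 · 0.3455 = 11.6 mW.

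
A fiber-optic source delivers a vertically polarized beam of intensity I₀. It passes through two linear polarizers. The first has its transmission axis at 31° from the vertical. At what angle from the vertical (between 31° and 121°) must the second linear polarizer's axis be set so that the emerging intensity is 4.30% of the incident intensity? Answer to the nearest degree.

By Malus's law, I₁ = I₀ cos²(31° − 0°) = I₀ cos²(31°) = 0.7347 I₀.
Need I₂/I₀ = 0.043, so cos²(θ − 31°) = 0.043 / 0.7347 = 0.05852.
θ − 31° = arccos(√0.05852) = 76.0°, giving θ ≈ 31 + 76.0 = 107.0°.

θ ≈ 107°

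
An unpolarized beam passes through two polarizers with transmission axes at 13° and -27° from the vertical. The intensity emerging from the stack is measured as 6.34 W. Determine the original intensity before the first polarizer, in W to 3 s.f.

I₀ ≈ 21.6 W

Unpolarized light through the first polarizer → I₁ = ½ I₀, now polarized at 13°.
I₂ = I₁ cos²(-27° − 13°) = 0.5 I₀ · cos²(40°) = 0.2934 I₀.
So 6.34 W = 0.2934 I₀, giving I₀ = 6.34/0.2934 = 21.61 W.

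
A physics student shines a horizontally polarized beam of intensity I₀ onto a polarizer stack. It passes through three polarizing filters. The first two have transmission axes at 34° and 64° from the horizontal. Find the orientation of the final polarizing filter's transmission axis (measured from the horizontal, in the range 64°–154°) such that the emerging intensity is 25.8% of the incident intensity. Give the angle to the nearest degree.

θ ≈ 109°

By Malus's law, I₁ = I₀ cos²(34° − 0°) = I₀ cos²(34°) = 0.6873 I₀.
I₂ = I₁ cos²(64° − 34°) = 0.6873 I₀ · cos²(30°) = 0.5155 I₀.
Need I₃/I₀ = 0.258, so cos²(θ − 64°) = 0.258 / 0.5155 = 0.5005.
θ − 64° = arccos(√0.5005) = 45.0°, giving θ ≈ 64 + 45.0 = 109.0°.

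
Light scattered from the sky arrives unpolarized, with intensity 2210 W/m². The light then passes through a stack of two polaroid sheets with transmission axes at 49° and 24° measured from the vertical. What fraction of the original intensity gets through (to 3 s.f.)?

I/I₀ ≈ 0.411

Unpolarized light through the first polarizer → I₁ = 2210 W/m²/2 = 1105 W/m², polarized at 49°.
I₂ = I₁ · cos²(25°) = 1105 · 0.8214 = 907.6 W/m².
Transmitted fraction = 0.4107.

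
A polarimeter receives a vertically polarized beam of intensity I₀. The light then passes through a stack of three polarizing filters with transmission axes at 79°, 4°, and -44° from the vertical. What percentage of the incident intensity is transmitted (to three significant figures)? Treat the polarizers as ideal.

I₁ = I₀ cos²(79° − 0°) = I₀ cos²(79°) = 0.03641 I₀.
I₂ = I₁ cos²(4° − 79°) = 0.03641 I₀ · cos²(75°) = 0.002439 I₀.
I₃ = I₂ cos²(-44° − 4°) = 0.002439 I₀ · cos²(48°) = 0.001092 I₀.
That is 0.1092% of the incident intensity.

≈ 0.109%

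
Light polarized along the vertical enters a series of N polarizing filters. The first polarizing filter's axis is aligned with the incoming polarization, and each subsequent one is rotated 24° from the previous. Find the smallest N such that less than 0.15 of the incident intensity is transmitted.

First polarizer is aligned with the polarization: full transmission.
Each further stage multiplies by cos²(24°) = 0.8346.
After N polarizers: T = 0.8346^(N−1). Require T < 0.15 ⇒ N−1 > ln(0.15)/ln(0.8346) = 10.49, so N−1 ≥ 11 and N = 12.
Check: N=12 gives T = 0.1368 < 0.15; N=11 gives T = 0.1639.

N = 12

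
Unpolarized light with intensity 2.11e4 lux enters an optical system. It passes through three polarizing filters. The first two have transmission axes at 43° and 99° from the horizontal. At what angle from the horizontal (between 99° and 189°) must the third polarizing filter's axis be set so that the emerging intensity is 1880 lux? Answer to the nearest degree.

θ ≈ 140°

Unpolarized light through the first polarizer → I₁ = ½ I₀, now polarized at 43°.
I₂ = I₁ cos²(99° − 43°) = 0.5 I₀ · cos²(56°) = 0.1563 I₀.
Target fraction: 1880 / 2.11e4 lux = 0.0891 of I₀.
Need I₃/I₀ = 0.0891, so cos²(θ − 99°) = 0.0891 / 0.1563 = 0.5699.
θ − 99° = arccos(√0.5699) = 41.0°, giving θ ≈ 99 + 41.0 = 140.0°.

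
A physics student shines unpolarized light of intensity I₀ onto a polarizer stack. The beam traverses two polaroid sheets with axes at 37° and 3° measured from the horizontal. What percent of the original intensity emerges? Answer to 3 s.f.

≈ 34.4%

Unpolarized light through the first polarizer → I₁ = ½ I₀, now polarized at 37°.
I₂ = I₁ cos²(3° − 37°) = 0.5 I₀ · cos²(34°) = 0.3437 I₀.
That is 34.37% of the incident intensity.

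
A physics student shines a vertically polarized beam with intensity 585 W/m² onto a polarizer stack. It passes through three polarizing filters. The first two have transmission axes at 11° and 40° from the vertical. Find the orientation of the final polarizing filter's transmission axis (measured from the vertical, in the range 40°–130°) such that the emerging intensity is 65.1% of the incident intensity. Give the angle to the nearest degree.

θ ≈ 60°

I₁ = I₀ cos²(11° − 0°) = I₀ cos²(11°) = 0.9636 I₀.
I₂ = I₁ cos²(40° − 11°) = 0.9636 I₀ · cos²(29°) = 0.7371 I₀.
Need I₃/I₀ = 0.651, so cos²(θ − 40°) = 0.651 / 0.7371 = 0.8832.
θ − 40° = arccos(√0.8832) = 20.0°, giving θ ≈ 40 + 20.0 = 60.0°.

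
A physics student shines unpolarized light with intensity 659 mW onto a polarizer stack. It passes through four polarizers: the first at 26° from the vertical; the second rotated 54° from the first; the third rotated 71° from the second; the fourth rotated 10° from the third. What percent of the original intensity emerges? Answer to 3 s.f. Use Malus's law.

Unpolarized light through the first polarizer → I₁ = 659 mW/2 = 329.5 mW, polarized at 26°.
I₂ = I₁ · cos²(54°) = 329.5 · 0.3455 = 113.8 mW.
I₃ = I₂ · cos²(71°) = 113.8 · 0.106 = 12.07 mW.
I₄ = I₃ · cos²(10°) = 12.07 · 0.9698 = 11.7 mW.
That is 1.776% of the incident intensity.

≈ 1.78%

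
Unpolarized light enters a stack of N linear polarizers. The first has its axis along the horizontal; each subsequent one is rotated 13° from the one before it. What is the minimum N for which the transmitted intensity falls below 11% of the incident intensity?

First polarizer halves the unpolarized light: factor 1/2.
Each further stage multiplies by cos²(13°) = 0.9494.
After N polarizers: T = 0.5·0.9494^(N−1). Require T < 0.11 ⇒ N−1 > ln(0.11/0.5)/ln(0.9494) = 29.16, so N−1 ≥ 30 and N = 31.
Check: N=31 gives T = 0.1053 < 0.11; N=30 gives T = 0.1109.

N = 31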